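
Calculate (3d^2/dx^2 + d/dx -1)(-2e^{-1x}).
- 2 e^{- x}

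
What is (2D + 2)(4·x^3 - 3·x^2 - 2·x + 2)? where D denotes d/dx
2 x \left(4 x^{2} + 9 x - 8\right)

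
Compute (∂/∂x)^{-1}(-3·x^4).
- \frac{3 x^{5}}{5}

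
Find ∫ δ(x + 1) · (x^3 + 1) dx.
0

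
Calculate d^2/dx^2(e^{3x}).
9 e^{3 x}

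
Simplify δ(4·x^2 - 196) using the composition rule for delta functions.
\frac{\delta(x - 7) + \delta(x + 7)}{56}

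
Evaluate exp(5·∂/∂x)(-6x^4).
- 6 x^{4} - 120 x^{3} - 900 x^{2} - 3000 x - 3750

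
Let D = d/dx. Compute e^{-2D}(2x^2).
2 x^{2} - 8 x + 8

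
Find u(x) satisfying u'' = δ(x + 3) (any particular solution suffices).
\frac{|x + 3|}{2}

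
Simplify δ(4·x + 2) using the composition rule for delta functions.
\frac{\delta(x + 1/2)}{4}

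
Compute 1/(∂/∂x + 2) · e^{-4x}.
- \frac{e^{- 4 x}}{2}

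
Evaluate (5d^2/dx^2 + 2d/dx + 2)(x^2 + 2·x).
2 x^{2} + 8 x + 14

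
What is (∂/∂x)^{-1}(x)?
\frac{x^{2}}{2}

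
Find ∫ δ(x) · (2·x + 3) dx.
3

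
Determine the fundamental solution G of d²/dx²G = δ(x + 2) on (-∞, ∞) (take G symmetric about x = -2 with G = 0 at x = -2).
\frac{|x + 2|}{2}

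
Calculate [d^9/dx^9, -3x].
-27\frac{d^{8}}{dx^{8}}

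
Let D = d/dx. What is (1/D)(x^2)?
\frac{x^{3}}{3}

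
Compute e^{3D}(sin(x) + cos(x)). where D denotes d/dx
\sqrt{2} \sin{\left(x + \frac{\pi}{4} + 3 \right)}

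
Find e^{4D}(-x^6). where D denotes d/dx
- x^{6} - 24 x^{5} - 240 x^{4} - 1280 x^{3} - 3840 x^{2} - 6144 x - 4096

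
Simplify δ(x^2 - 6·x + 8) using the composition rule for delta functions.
\frac{\delta(x - 2) + \delta(x - 4)}{2}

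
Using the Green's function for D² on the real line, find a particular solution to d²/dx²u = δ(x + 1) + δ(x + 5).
\frac{|x + 1|}{2} + \frac{|x + 5|}{2}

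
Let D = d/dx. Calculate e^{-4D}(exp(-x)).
e^{4 - x}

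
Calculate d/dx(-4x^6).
- 24 x^{5}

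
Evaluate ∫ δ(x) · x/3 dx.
0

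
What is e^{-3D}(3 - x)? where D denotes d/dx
6 - x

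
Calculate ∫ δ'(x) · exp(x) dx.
-1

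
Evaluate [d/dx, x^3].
3 x^{2}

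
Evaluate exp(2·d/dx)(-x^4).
- x^{4} - 8 x^{3} - 24 x^{2} - 32 x - 16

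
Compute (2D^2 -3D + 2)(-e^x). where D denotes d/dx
- e^{x}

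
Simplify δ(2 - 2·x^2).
\frac{\delta(x - 1) + \delta(x + 1)}{4}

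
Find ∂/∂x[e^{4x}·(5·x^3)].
x^{2} \left(20 x + 15\right) e^{4 x}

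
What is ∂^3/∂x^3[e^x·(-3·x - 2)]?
\left(- 3 x - 11\right) e^{x}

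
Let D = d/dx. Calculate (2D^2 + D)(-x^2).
- 2 x - 4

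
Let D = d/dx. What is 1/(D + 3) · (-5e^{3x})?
- \frac{5 e^{3 x}}{6}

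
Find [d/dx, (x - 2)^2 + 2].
2 x - 4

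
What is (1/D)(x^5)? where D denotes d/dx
\frac{x^{6}}{6}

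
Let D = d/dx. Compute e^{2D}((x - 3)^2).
x^{2} - 2 x + 1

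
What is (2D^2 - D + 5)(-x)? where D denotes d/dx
1 - 5 x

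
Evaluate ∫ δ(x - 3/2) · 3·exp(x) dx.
3 e^{\frac{3}{2}}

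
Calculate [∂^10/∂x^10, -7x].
-70\frac{d^{9}}{dx^{9}}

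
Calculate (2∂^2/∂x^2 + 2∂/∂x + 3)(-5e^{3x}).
- 135 e^{3 x}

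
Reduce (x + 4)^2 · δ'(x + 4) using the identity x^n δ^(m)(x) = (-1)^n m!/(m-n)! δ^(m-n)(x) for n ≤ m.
0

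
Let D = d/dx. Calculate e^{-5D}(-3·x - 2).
13 - 3 x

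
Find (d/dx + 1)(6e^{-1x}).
0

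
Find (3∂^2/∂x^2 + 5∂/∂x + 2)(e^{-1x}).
0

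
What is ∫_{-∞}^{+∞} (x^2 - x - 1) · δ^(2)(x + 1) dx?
2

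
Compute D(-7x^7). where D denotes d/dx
- 49 x^{6}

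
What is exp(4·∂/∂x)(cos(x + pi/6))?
\cos{\left(x + \frac{\pi}{6} + 4 \right)}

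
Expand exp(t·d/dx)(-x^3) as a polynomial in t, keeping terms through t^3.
- t^{3} - 3 t^{2} x - 3 t x^{2} - x^{3}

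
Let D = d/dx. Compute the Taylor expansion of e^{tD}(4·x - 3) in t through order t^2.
4 t + 4 x - 3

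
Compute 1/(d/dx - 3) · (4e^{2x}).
- 4 e^{2 x}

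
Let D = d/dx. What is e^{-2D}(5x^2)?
5 x^{2} - 20 x + 20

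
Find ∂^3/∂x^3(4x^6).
480 x^{3}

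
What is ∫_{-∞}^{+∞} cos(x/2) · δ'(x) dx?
0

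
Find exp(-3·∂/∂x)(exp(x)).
e^{x - 3}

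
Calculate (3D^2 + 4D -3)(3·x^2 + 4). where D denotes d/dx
- 9 x^{2} + 24 x + 6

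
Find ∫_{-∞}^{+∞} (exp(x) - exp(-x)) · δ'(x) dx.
-2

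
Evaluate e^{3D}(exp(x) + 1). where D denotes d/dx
e^{x + 3} + 1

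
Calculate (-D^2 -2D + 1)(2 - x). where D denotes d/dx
4 - x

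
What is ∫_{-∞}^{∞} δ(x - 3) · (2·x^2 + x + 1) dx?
22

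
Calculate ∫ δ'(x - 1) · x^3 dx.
-3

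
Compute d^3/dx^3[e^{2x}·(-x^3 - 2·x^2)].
\left(- 8 x^{3} - 52 x^{2} - 84 x - 30\right) e^{2 x}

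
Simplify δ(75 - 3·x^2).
\frac{\delta(x - 5) + \delta(x + 5)}{30}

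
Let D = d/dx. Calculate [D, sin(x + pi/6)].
\cos{\left(x + \frac{\pi}{6} \right)}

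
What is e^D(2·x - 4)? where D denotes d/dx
2 x - 2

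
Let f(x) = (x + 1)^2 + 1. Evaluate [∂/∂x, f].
2 x + 2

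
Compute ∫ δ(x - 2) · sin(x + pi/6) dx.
\sin{\left(\frac{\pi}{6} + 2 \right)}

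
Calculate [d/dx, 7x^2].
14 x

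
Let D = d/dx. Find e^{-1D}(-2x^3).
- 2 x^{3} + 6 x^{2} - 6 x + 2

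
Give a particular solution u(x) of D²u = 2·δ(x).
|x|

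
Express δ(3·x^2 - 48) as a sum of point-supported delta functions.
\frac{\delta(x - 4) + \delta(x + 4)}{24}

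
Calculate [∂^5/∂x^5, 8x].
40\frac{d^{4}}{dx^{4}}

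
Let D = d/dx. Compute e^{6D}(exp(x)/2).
\frac{e^{x + 6}}{2}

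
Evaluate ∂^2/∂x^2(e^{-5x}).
25 e^{- 5 x}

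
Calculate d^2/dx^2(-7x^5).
- 140 x^{3}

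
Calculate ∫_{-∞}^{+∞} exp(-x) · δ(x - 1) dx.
e^{-1}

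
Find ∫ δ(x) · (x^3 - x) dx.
0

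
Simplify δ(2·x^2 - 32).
\frac{\delta(x - 4) + \delta(x + 4)}{16}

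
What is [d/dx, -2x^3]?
- 6 x^{2}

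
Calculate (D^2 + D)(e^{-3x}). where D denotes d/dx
6 e^{- 3 x}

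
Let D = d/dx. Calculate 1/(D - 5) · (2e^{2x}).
- \frac{2 e^{2 x}}{3}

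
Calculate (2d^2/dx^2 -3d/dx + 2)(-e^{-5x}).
- 67 e^{- 5 x}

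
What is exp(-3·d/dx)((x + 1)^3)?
x^{3} - 6 x^{2} + 12 x - 8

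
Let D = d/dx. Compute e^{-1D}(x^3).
x^{3} - 3 x^{2} + 3 x - 1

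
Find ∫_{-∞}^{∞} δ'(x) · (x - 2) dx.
-1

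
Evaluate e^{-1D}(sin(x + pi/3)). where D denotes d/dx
\sin{\left(x - 1 + \frac{\pi}{3} \right)}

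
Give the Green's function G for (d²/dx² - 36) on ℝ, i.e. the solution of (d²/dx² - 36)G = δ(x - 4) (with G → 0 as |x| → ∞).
-\frac{e^{-6|x - 4|}}{12}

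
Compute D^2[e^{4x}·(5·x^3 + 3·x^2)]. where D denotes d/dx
\left(80 x^{3} + 168 x^{2} + 78 x + 6\right) e^{4 x}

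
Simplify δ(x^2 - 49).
\frac{\delta(x - 7) + \delta(x + 7)}{14}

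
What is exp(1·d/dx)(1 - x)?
- x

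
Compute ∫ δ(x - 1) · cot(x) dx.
\cot{\left(1 \right)}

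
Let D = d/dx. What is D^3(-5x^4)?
- 120 x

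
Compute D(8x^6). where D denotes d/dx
48 x^{5}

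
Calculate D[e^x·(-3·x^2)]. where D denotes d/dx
3 x \left(- x - 2\right) e^{x}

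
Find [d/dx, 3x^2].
6 x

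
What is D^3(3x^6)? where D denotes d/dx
360 x^{3}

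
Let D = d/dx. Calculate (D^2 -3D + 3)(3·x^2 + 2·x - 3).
9 x^{2} - 12 x - 9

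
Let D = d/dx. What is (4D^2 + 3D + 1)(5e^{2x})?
115 e^{2 x}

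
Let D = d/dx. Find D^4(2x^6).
720 x^{2}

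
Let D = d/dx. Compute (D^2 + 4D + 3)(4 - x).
8 - 3 x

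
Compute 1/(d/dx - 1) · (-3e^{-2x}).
e^{- 2 x}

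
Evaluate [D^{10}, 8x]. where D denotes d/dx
80D^{9}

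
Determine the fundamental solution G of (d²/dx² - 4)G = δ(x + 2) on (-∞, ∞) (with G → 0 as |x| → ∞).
-\frac{e^{-2|x + 2|}}{4}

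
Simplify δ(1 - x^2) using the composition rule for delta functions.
\frac{\delta(x - 1) + \delta(x + 1)}{2}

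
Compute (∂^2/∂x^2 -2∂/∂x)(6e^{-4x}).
144 e^{- 4 x}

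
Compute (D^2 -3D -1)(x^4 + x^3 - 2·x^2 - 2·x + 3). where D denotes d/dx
- x^{4} - 13 x^{3} + 5 x^{2} + 20 x - 1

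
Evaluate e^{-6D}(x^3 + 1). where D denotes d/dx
x^{3} - 18 x^{2} + 108 x - 215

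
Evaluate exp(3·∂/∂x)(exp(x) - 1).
e^{x + 3} - 1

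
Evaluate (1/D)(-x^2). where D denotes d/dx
- \frac{x^{3}}{3}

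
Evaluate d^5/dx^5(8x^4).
0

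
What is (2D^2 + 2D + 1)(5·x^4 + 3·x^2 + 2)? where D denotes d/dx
5 x^{4} + 40 x^{3} + 123 x^{2} + 12 x + 14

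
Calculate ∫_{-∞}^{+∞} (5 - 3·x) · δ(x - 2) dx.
-1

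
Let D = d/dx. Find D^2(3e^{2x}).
12 e^{2 x}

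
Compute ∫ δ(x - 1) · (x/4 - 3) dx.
- \frac{11}{4}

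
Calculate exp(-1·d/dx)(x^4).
x^{4} - 4 x^{3} + 6 x^{2} - 4 x + 1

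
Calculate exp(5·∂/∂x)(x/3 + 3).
\frac{x}{3} + \frac{14}{3}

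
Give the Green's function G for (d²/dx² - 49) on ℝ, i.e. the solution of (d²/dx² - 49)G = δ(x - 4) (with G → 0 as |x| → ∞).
-\frac{e^{-7|x - 4|}}{14}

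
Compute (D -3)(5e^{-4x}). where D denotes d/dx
- 35 e^{- 4 x}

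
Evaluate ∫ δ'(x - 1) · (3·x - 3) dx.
-3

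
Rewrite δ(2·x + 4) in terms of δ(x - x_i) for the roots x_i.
\frac{\delta(x + 2)}{2}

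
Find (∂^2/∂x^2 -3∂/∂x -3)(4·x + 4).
- 12 x - 24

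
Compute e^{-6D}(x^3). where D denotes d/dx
x^{3} - 18 x^{2} + 108 x - 216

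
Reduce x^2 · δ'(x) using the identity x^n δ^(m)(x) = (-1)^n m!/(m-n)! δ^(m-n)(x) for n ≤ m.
0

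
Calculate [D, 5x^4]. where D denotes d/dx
20 x^{3}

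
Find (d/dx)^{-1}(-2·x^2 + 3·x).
- \frac{2 x^{3}}{3} + \frac{3 x^{2}}{2}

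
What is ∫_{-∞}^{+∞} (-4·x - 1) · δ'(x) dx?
4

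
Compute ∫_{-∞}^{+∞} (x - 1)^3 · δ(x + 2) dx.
-27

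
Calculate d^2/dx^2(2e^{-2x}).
8 e^{- 2 x}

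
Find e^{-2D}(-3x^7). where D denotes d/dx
- 3 x^{7} + 42 x^{6} - 252 x^{5} + 840 x^{4} - 1680 x^{3} + 2016 x^{2} - 1344 x + 384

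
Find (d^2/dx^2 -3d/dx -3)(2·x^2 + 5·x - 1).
- 6 x^{2} - 27 x - 8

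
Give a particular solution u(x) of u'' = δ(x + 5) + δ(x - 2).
\frac{|x + 5|}{2} + \frac{|x - 2|}{2}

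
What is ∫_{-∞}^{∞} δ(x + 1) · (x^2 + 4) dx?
5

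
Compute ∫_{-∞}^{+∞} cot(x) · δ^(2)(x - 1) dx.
\frac{2 \cot{\left(1 \right)}}{\sin^{2}{\left(1 \right)}}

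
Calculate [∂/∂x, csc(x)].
- \cot{\left(x \right)} \csc{\left(x \right)}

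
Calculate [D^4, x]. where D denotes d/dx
4D^{3}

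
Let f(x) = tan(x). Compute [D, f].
\frac{1}{\cos^{2}{\left(x \right)}}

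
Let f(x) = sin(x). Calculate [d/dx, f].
\cos{\left(x \right)}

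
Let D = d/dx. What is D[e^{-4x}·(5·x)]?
5 \left(1 - 4 x\right) e^{- 4 x}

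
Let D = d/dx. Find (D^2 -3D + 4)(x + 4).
4 x + 13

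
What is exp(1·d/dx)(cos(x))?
\cos{\left(x + 1 \right)}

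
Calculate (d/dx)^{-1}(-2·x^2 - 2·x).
- \frac{2 x^{3}}{3} - x^{2}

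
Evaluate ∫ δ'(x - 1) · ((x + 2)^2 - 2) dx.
-6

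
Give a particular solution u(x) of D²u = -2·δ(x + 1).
-|x + 1|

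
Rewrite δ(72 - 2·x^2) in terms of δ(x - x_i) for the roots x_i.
\frac{\delta(x - 6) + \delta(x + 6)}{24}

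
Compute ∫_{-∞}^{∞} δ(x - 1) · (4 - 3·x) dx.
1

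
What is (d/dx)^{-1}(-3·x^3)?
- \frac{3 x^{4}}{4}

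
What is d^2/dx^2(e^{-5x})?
25 e^{- 5 x}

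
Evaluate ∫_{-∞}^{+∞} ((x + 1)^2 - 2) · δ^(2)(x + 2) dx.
2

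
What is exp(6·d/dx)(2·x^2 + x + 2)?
2 x^{2} + 25 x + 80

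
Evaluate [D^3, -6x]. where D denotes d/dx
-18D^{2}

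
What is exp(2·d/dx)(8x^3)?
8 x^{3} + 48 x^{2} + 96 x + 64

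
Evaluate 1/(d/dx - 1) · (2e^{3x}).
e^{3 x}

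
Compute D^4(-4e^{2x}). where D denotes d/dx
- 64 e^{2 x}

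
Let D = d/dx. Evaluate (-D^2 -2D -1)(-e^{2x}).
9 e^{2 x}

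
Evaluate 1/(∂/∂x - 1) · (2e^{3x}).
e^{3 x}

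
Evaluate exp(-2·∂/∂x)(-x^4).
- x^{4} + 8 x^{3} - 24 x^{2} + 32 x - 16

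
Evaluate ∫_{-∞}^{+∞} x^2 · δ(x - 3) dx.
9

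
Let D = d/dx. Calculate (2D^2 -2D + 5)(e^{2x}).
9 e^{2 x}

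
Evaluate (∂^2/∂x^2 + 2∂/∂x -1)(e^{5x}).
34 e^{5 x}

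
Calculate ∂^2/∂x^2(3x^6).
90 x^{4}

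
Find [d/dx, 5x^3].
15 x^{2}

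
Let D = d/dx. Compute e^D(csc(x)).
\csc{\left(x + 1 \right)}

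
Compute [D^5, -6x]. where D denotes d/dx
-30D^{4}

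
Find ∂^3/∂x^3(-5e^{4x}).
- 320 e^{4 x}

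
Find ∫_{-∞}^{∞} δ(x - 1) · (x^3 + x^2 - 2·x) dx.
0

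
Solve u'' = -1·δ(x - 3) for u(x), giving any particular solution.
-\frac{|x - 3|}{2}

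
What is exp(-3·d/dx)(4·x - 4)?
4 x - 16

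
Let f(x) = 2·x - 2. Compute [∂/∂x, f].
2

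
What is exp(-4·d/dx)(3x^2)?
3 x^{2} - 24 x + 48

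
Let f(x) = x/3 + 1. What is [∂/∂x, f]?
\frac{1}{3}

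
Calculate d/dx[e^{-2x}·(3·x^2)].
6 x \left(1 - x\right) e^{- 2 x}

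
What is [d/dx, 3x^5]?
15 x^{4}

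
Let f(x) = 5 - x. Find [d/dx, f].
-1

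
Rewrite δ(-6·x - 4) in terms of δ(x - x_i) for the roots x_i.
\frac{\delta(x + 2/3)}{6}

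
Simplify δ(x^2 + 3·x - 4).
\frac{\delta(x - 1) + \delta(x + 4)}{5}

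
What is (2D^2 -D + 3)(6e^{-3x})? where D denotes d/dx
144 e^{- 3 x}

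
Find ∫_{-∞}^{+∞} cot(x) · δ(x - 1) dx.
\cot{\left(1 \right)}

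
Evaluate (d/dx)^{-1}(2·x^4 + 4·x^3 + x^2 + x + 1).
\frac{2 x^{5}}{5} + x^{4} + \frac{x^{3}}{3} + \frac{x^{2}}{2} + x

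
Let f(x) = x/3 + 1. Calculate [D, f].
\frac{1}{3}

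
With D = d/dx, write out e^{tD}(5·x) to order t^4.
5 t + 5 x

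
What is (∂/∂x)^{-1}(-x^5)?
- \frac{x^{6}}{6}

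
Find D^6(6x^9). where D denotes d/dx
362880 x^{3}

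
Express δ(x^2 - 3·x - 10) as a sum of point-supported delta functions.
\frac{\delta(x - 5) + \delta(x + 2)}{7}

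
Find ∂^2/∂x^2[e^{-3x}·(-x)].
3 \left(2 - 3 x\right) e^{- 3 x}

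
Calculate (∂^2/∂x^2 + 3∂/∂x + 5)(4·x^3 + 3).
20 x^{3} + 36 x^{2} + 24 x + 15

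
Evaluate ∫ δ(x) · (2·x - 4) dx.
-4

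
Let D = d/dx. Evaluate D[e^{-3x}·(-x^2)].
x \left(3 x - 2\right) e^{- 3 x}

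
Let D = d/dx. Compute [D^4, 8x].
32D^{3}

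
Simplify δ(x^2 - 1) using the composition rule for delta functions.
\frac{\delta(x - 1) + \delta(x + 1)}{2}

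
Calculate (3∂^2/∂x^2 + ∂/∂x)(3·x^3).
9 x \left(x + 6\right)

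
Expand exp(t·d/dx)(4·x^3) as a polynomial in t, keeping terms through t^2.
4 x \left(3 t^{2} + 3 t x + x^{2}\right)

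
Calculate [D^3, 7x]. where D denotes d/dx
21D^{2}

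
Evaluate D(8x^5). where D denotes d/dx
40 x^{4}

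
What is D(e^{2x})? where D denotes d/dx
2 e^{2 x}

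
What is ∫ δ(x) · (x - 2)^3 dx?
-8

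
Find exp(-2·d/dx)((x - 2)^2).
x^{2} - 8 x + 16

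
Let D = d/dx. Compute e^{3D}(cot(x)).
\cot{\left(x + 3 \right)}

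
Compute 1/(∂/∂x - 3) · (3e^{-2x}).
- \frac{3 e^{- 2 x}}{5}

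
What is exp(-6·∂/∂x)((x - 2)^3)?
x^{3} - 24 x^{2} + 192 x - 512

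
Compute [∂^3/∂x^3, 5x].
15\frac{d^{2}}{dx^{2}}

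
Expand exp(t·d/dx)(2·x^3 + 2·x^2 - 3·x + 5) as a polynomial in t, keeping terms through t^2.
t^{2} \left(6 x + 2\right) + t \left(6 x^{2} + 4 x - 3\right) + 2 x^{3} + 2 x^{2} - 3 x + 5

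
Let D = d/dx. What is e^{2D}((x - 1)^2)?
x^{2} + 2 x + 1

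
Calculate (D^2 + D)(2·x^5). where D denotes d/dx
10 x^{3} \left(x + 4\right)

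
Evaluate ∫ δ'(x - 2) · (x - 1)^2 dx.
-2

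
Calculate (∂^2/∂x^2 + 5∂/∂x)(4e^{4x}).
144 e^{4 x}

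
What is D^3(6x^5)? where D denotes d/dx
360 x^{2}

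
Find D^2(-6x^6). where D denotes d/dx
- 180 x^{4}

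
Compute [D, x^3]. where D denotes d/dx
3 x^{2}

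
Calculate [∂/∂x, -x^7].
- 7 x^{6}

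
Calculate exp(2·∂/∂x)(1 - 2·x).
- 2 x - 3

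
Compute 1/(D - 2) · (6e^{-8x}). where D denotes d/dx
- \frac{3 e^{- 8 x}}{5}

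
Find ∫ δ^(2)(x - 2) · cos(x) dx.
- \cos{\left(2 \right)}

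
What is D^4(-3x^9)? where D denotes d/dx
- 9072 x^{5}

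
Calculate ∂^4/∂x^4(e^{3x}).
81 e^{3 x}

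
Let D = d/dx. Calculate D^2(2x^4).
24 x^{2}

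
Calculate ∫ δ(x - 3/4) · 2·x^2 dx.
\frac{9}{8}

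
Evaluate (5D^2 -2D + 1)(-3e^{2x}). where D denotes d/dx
- 51 e^{2 x}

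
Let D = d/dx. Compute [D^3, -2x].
-6D^{2}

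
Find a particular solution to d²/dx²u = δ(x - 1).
\frac{|x - 1|}{2}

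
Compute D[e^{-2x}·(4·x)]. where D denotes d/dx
4 \left(1 - 2 x\right) e^{- 2 x}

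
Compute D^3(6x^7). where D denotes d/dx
1260 x^{4}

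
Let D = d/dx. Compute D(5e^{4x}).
20 e^{4 x}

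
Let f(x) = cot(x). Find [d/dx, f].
- \frac{1}{\sin^{2}{\left(x \right)}}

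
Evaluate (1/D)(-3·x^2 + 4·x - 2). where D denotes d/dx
- x^{3} + 2 x^{2} - 2 x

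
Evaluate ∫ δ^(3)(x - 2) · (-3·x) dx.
0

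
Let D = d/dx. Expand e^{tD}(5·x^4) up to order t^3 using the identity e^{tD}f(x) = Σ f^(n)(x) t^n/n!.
5 x \left(4 t^{3} + 6 t^{2} x + 4 t x^{2} + x^{3}\right)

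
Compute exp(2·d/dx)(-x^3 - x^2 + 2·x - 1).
- x^{3} - 7 x^{2} - 14 x - 9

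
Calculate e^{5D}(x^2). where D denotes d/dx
x^{2} + 10 x + 25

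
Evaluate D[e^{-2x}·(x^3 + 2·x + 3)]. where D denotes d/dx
\left(- 2 x^{3} + 3 x^{2} - 4 x - 4\right) e^{- 2 x}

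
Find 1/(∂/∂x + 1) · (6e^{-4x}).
- 2 e^{- 4 x}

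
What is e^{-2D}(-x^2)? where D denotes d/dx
- x^{2} + 4 x - 4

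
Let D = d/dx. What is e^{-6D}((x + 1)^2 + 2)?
x^{2} - 10 x + 27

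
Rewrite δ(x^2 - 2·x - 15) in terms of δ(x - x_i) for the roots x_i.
\frac{\delta(x - 5) + \delta(x + 3)}{8}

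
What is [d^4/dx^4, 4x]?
16\frac{d^{3}}{dx^{3}}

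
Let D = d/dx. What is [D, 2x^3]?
6 x^{2}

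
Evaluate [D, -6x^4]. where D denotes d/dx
- 24 x^{3}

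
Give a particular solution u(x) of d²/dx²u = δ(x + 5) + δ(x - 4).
\frac{|x + 5|}{2} + \frac{|x - 4|}{2}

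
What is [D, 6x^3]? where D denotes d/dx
18 x^{2}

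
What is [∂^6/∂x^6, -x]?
-6\frac{d^{5}}{dx^{5}}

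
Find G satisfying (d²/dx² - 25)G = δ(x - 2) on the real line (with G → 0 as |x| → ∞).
-\frac{e^{-5|x - 2|}}{10}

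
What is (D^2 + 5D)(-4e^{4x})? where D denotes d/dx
- 144 e^{4 x}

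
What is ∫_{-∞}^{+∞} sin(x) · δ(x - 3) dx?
\sin{\left(3 \right)}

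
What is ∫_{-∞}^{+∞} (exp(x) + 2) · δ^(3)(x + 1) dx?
- \frac{1}{e}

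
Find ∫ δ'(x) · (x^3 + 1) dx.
0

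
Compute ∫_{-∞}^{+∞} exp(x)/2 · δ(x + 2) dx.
\frac{1}{2 e^{2}}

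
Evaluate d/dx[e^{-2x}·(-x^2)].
2 x \left(x - 1\right) e^{- 2 x}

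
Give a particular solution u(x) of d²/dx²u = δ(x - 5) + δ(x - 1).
\frac{|x - 5|}{2} + \frac{|x - 1|}{2}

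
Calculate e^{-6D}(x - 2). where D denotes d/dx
x - 8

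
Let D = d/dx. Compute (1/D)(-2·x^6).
- \frac{2 x^{7}}{7}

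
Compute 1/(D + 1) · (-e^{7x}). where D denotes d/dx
- \frac{e^{7 x}}{8}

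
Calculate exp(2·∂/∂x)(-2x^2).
- 2 x^{2} - 8 x - 8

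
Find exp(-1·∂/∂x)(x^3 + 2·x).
x^{3} - 3 x^{2} + 5 x - 3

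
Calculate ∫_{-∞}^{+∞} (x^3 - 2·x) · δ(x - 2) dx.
4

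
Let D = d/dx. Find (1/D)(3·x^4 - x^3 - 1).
\frac{3 x^{5}}{5} - \frac{x^{4}}{4} - x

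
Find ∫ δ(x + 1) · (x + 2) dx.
1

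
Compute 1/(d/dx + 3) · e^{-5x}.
- \frac{e^{- 5 x}}{2}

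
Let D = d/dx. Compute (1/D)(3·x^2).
x^{3}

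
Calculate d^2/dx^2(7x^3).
42 x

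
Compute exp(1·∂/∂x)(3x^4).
3 x^{4} + 12 x^{3} + 18 x^{2} + 12 x + 3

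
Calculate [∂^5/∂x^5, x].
5\frac{d^{4}}{dx^{4}}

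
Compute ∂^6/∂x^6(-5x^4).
0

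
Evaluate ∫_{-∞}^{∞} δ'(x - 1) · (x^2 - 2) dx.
-2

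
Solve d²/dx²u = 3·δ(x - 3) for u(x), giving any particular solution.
\frac{3|x - 3|}{2}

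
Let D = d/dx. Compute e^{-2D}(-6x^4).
- 6 x^{4} + 48 x^{3} - 144 x^{2} + 192 x - 96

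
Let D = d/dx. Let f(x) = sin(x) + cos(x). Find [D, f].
- \sin{\left(x \right)} + \cos{\left(x \right)}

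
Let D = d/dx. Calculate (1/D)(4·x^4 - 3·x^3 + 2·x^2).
\frac{4 x^{5}}{5} - \frac{3 x^{4}}{4} + \frac{2 x^{3}}{3}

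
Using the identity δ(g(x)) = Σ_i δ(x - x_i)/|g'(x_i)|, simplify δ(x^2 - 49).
\frac{\delta(x - 7) + \delta(x + 7)}{14}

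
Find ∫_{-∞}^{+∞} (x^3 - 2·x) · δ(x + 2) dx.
-4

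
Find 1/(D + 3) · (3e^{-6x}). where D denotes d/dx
- e^{- 6 x}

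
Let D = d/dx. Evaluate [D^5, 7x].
35D^{4}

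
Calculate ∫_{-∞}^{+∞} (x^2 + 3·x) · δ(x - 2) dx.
10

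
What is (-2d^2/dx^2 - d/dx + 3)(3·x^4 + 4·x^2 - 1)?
9 x^{4} - 12 x^{3} - 60 x^{2} - 8 x - 19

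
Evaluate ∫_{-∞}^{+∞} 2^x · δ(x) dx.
1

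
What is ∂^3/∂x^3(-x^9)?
- 504 x^{6}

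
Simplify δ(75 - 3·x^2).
\frac{\delta(x - 5) + \delta(x + 5)}{30}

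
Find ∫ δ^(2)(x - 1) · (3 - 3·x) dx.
0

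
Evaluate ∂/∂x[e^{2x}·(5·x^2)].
10 x \left(x + 1\right) e^{2 x}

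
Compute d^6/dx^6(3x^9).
181440 x^{3}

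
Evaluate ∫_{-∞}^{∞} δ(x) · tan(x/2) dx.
0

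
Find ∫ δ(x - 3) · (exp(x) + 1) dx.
1 + e^{3}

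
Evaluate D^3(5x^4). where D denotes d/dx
120 x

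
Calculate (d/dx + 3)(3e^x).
12 e^{x}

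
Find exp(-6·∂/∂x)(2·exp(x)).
2 e^{x - 6}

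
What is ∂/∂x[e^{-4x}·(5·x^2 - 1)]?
2 \left(- 10 x^{2} + 5 x + 2\right) e^{- 4 x}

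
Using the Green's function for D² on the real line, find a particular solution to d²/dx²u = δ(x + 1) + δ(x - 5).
\frac{|x + 1|}{2} + \frac{|x - 5|}{2}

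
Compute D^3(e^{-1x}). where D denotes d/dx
- e^{- x}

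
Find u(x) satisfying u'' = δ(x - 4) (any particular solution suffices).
\frac{|x - 4|}{2}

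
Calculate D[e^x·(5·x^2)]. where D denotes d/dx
5 x \left(x + 2\right) e^{x}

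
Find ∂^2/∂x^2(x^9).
72 x^{7}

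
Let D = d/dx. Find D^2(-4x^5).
- 80 x^{3}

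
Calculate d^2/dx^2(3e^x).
3 e^{x}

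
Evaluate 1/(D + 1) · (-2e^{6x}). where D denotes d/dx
- \frac{2 e^{6 x}}{7}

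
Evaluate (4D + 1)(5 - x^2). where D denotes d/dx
- x^{2} - 8 x + 5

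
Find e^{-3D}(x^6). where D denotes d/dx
x^{6} - 18 x^{5} + 135 x^{4} - 540 x^{3} + 1215 x^{2} - 1458 x + 729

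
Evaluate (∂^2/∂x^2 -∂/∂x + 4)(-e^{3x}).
- 10 e^{3 x}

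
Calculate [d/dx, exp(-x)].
- e^{- x}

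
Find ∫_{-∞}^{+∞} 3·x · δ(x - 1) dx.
3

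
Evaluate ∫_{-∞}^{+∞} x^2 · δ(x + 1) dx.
1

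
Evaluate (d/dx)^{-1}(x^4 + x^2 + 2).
\frac{x^{5}}{5} + \frac{x^{3}}{3} + 2 x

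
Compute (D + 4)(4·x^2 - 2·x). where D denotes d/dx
16 x^{2} - 2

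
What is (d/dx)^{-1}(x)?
\frac{x^{2}}{2}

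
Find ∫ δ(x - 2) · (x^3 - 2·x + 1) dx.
5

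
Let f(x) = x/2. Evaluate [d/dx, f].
\frac{1}{2}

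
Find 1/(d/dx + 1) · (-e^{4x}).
- \frac{e^{4 x}}{5}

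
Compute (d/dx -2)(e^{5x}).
3 e^{5 x}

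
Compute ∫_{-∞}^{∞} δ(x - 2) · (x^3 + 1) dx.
9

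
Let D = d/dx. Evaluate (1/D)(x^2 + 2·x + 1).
\frac{x^{3}}{3} + x^{2} + x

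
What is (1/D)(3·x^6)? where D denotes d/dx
\frac{3 x^{7}}{7}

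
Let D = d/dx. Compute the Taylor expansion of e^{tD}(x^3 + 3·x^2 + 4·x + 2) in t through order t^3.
t^{3} + 3 t^{2} \left(x + 1\right) + t \left(3 x^{2} + 6 x + 4\right) + x^{3} + 3 x^{2} + 4 x + 2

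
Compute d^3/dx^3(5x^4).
120 x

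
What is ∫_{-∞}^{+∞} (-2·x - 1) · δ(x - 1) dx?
-3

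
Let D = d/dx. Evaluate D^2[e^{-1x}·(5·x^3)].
5 x \left(x^{2} - 6 x + 6\right) e^{- x}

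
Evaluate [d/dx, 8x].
8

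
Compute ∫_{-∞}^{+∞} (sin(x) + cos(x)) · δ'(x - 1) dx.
- \cos{\left(1 \right)} + \sin{\left(1 \right)}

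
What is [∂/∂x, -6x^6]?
- 36 x^{5}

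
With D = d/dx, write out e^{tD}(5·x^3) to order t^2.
5 x \left(3 t^{2} + 3 t x + x^{2}\right)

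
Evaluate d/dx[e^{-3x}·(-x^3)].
3 x^{2} \left(x - 1\right) e^{- 3 x}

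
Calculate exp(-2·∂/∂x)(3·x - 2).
3 x - 8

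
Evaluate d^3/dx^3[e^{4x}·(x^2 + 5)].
\left(64 x^{2} + 96 x + 344\right) e^{4 x}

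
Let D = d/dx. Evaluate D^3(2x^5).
120 x^{2}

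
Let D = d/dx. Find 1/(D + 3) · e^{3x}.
\frac{e^{3 x}}{6}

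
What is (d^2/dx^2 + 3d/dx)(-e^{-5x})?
- 10 e^{- 5 x}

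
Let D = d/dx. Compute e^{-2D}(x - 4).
x - 6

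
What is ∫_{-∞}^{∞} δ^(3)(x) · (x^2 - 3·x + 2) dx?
0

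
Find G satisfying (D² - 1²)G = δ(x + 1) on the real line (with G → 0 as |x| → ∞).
-\frac{e^{-|x + 1|}}{2}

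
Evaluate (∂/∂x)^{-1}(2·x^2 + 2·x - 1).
\frac{2 x^{3}}{3} + x^{2} - x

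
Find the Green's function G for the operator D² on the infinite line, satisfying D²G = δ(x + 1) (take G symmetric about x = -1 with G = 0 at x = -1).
\frac{|x + 1|}{2}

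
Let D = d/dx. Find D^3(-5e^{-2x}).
40 e^{- 2 x}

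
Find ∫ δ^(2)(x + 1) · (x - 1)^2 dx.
2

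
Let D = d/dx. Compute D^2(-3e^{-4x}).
- 48 e^{- 4 x}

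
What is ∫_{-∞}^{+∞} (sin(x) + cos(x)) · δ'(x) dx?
-1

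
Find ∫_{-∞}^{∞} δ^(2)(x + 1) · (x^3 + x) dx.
-6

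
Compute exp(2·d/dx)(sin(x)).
\sin{\left(x + 2 \right)}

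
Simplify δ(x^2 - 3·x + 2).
\frac{\delta(x - 1) + \delta(x - 2)}{1}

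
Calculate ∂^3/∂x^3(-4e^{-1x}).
4 e^{- x}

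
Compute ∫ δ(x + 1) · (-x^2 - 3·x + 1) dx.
3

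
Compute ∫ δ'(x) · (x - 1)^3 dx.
-3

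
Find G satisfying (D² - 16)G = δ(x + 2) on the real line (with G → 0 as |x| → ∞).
-\frac{e^{-4|x + 2|}}{8}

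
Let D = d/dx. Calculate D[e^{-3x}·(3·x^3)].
9 x^{2} \left(1 - x\right) e^{- 3 x}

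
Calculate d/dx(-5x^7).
- 35 x^{6}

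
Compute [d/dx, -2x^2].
- 4 x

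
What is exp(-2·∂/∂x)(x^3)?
x^{3} - 6 x^{2} + 12 x - 8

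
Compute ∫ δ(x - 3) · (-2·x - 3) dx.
-9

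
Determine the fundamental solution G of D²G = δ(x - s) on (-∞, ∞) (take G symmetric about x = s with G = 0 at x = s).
\frac{|x - s|}{2}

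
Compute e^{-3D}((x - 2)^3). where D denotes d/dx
x^{3} - 15 x^{2} + 75 x - 125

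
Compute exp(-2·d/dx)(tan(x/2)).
\tan{\left(\frac{x}{2} - 1 \right)}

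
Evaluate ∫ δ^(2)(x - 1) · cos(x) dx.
- \cos{\left(1 \right)}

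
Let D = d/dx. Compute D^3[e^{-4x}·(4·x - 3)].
128 \left(3 - 2 x\right) e^{- 4 x}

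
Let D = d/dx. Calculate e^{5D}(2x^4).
2 x^{4} + 40 x^{3} + 300 x^{2} + 1000 x + 1250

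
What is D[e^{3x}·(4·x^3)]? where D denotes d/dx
12 x^{2} \left(x + 1\right) e^{3 x}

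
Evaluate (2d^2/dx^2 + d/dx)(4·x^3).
12 x \left(x + 4\right)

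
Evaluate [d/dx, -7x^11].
- 77 x^{10}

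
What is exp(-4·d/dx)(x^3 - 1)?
x^{3} - 12 x^{2} + 48 x - 65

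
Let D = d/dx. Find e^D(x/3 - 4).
\frac{x}{3} - \frac{11}{3}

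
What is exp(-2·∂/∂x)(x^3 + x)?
x^{3} - 6 x^{2} + 13 x - 10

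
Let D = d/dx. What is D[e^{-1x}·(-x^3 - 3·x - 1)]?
\left(x^{3} - 3 x^{2} + 3 x - 2\right) e^{- x}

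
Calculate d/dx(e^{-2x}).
- 2 e^{- 2 x}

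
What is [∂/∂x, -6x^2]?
- 12 x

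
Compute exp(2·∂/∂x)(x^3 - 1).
x^{3} + 6 x^{2} + 12 x + 7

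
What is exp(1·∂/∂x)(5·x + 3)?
5 x + 8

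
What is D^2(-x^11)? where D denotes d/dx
- 110 x^{9}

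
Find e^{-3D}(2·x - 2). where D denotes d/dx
2 x - 8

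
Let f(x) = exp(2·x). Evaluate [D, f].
2 e^{2 x}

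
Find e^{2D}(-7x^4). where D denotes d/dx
- 7 x^{4} - 56 x^{3} - 168 x^{2} - 224 x - 112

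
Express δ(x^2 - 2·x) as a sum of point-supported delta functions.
\frac{\delta(x - 2) + \delta(x)}{2}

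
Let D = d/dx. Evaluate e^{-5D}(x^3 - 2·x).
x^{3} - 15 x^{2} + 73 x - 115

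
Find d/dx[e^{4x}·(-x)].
\left(- 4 x - 1\right) e^{4 x}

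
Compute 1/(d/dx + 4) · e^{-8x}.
- \frac{e^{- 8 x}}{4}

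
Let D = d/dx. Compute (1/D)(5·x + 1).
\frac{5 x^{2}}{2} + x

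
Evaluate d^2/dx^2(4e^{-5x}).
100 e^{- 5 x}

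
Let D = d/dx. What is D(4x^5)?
20 x^{4}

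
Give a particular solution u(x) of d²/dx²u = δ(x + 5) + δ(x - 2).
\frac{|x + 5|}{2} + \frac{|x - 2|}{2}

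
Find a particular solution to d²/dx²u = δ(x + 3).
\frac{|x + 3|}{2}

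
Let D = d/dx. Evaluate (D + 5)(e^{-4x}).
e^{- 4 x}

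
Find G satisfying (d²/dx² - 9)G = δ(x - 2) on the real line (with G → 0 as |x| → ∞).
-\frac{e^{-3|x - 2|}}{6}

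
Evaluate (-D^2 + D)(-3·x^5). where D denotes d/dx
15 x^{3} \left(4 - x\right)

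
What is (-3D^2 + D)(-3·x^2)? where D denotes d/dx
18 - 6 x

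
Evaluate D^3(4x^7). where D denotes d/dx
840 x^{4}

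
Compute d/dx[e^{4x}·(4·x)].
\left(16 x + 4\right) e^{4 x}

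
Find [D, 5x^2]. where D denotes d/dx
10 x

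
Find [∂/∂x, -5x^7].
- 35 x^{6}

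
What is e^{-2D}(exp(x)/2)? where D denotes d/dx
\frac{e^{x - 2}}{2}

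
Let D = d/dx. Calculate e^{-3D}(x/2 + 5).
\frac{x}{2} + \frac{7}{2}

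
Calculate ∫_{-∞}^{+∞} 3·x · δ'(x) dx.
-3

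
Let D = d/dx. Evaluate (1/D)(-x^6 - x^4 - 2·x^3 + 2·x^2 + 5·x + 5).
- \frac{x^{7}}{7} - \frac{x^{5}}{5} - \frac{x^{4}}{2} + \frac{2 x^{3}}{3} + \frac{5 x^{2}}{2} + 5 x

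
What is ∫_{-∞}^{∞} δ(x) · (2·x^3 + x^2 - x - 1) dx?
-1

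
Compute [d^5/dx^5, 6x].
30\frac{d^{4}}{dx^{4}}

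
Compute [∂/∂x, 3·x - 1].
3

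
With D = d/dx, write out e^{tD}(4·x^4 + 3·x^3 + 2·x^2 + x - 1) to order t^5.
4 t^{4} + t^{3} \left(16 x + 3\right) + t^{2} \left(24 x^{2} + 9 x + 2\right) + t \left(16 x^{3} + 9 x^{2} + 4 x + 1\right) + 4 x^{4} + 3 x^{3} + 2 x^{2} + x - 1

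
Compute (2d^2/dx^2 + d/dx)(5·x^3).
15 x \left(x + 4\right)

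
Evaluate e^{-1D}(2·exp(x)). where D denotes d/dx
2 e^{x - 1}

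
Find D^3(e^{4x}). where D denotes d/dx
64 e^{4 x}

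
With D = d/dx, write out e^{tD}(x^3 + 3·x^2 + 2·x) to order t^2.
3 t^{2} \left(x + 1\right) + t \left(3 x^{2} + 6 x + 2\right) + x^{3} + 3 x^{2} + 2 x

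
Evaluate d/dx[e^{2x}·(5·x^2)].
10 x \left(x + 1\right) e^{2 x}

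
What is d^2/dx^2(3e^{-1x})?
3 e^{- x}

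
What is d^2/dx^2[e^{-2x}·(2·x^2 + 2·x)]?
4 \left(2 x^{2} - 2 x - 1\right) e^{- 2 x}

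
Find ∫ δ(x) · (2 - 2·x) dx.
2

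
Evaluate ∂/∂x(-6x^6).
- 36 x^{5}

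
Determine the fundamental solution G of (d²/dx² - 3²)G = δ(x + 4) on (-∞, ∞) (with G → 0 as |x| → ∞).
-\frac{e^{-3|x + 4|}}{6}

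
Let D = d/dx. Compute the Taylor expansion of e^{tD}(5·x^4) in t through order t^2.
5 x^{2} \left(6 t^{2} + 4 t x + x^{2}\right)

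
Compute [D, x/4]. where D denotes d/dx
\frac{1}{4}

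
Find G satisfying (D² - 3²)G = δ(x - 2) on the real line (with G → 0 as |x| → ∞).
-\frac{e^{-3|x - 2|}}{6}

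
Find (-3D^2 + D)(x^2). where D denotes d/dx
2 x - 6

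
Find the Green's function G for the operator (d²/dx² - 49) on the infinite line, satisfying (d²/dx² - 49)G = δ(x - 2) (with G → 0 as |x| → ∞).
-\frac{e^{-7|x - 2|}}{14}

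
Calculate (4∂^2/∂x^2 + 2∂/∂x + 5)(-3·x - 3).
- 15 x - 21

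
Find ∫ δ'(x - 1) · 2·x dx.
-2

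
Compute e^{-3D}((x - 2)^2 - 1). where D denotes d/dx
x^{2} - 10 x + 24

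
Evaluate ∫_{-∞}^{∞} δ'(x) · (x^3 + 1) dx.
0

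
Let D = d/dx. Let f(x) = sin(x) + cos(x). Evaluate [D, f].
- \sin{\left(x \right)} + \cos{\left(x \right)}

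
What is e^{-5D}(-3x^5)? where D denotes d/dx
- 3 x^{5} + 75 x^{4} - 750 x^{3} + 3750 x^{2} - 9375 x + 9375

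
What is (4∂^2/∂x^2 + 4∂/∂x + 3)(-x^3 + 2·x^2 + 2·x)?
- 3 x^{3} - 6 x^{2} - 2 x + 24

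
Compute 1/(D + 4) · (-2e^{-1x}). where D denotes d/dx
- \frac{2 e^{- x}}{3}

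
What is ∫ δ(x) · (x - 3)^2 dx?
9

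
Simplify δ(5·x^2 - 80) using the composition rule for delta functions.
\frac{\delta(x - 4) + \delta(x + 4)}{40}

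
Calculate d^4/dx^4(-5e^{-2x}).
- 80 e^{- 2 x}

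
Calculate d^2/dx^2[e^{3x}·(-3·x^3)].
- 9 x \left(3 x^{2} + 6 x + 2\right) e^{3 x}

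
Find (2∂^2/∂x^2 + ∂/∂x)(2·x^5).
10 x^{3} \left(x + 8\right)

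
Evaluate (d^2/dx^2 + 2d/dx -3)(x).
2 - 3 x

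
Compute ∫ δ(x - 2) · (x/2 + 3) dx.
4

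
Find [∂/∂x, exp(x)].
e^{x}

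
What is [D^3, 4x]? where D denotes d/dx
12D^{2}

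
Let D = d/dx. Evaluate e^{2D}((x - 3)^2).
x^{2} - 2 x + 1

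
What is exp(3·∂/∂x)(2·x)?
2 x + 6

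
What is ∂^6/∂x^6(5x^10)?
756000 x^{4}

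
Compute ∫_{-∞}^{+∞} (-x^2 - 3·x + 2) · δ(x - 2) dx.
-8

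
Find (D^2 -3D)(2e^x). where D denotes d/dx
- 4 e^{x}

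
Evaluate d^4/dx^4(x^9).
3024 x^{5}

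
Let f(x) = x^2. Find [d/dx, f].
2 x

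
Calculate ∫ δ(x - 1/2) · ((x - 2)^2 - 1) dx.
\frac{5}{4}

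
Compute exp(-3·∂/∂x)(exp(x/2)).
e^{\frac{x}{2} - \frac{3}{2}}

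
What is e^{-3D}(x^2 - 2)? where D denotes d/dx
x^{2} - 6 x + 7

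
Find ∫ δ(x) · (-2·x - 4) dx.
-4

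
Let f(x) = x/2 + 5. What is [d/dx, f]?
\frac{1}{2}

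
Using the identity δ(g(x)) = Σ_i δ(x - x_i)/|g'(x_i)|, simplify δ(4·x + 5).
\frac{\delta(x + 5/4)}{4}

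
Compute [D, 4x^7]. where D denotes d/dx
28 x^{6}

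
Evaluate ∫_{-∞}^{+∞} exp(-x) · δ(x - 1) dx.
e^{-1}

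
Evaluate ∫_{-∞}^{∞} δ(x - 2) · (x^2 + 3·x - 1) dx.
9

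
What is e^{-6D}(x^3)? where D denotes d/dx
x^{3} - 18 x^{2} + 108 x - 216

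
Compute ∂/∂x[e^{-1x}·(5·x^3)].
5 x^{2} \left(3 - x\right) e^{- x}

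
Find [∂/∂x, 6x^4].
24 x^{3}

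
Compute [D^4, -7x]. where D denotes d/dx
-28D^{3}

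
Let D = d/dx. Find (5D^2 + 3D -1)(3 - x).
x - 6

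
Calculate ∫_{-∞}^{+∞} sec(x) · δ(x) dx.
1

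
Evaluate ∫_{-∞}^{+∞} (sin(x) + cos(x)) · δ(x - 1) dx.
\cos{\left(1 \right)} + \sin{\left(1 \right)}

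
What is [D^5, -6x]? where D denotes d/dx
-30D^{4}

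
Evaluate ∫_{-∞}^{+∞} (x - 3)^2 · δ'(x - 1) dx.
4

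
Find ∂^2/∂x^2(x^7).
42 x^{5}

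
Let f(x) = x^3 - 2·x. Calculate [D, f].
3 x^{2} - 2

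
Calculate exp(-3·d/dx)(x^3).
x^{3} - 9 x^{2} + 27 x - 27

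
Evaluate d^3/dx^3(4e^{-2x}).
- 32 e^{- 2 x}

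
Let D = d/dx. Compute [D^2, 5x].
10D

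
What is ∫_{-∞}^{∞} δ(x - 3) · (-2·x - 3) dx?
-9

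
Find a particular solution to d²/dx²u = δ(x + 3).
\frac{|x + 3|}{2}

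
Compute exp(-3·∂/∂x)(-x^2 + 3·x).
- x^{2} + 9 x - 18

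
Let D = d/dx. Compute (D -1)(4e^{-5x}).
- 24 e^{- 5 x}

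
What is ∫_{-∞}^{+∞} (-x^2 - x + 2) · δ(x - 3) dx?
-10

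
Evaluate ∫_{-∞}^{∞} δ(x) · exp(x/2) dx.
1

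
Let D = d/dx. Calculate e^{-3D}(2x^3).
2 x^{3} - 18 x^{2} + 54 x - 54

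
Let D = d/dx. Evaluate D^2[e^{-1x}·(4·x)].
4 \left(x - 2\right) e^{- x}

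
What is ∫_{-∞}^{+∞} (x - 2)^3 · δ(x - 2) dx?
0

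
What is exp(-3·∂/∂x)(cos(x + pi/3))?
\cos{\left(x - 3 + \frac{\pi}{3} \right)}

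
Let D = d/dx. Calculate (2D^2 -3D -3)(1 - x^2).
3 x^{2} + 6 x - 7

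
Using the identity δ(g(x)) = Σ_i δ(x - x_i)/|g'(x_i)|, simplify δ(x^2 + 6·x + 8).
\frac{\delta(x + 4) + \delta(x + 2)}{2}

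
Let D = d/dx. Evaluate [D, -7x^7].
- 49 x^{6}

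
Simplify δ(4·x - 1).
\frac{\delta(x - 1/4)}{4}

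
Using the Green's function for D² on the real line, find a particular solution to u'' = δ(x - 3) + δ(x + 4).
\frac{|x - 3|}{2} + \frac{|x + 4|}{2}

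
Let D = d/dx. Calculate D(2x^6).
12 x^{5}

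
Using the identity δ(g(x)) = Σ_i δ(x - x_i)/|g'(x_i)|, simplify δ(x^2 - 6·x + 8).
\frac{\delta(x - 2) + \delta(x - 4)}{2}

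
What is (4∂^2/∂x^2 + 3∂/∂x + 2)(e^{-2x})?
12 e^{- 2 x}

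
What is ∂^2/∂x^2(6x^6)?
180 x^{4}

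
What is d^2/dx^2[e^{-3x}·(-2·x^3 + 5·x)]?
3 \left(- 6 x^{3} + 12 x^{2} + 11 x - 10\right) e^{- 3 x}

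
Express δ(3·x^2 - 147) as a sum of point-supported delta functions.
\frac{\delta(x - 7) + \delta(x + 7)}{42}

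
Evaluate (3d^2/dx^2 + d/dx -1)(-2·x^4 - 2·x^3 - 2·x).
2 x^{4} - 6 x^{3} - 78 x^{2} - 34 x - 2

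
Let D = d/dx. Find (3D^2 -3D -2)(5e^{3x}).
80 e^{3 x}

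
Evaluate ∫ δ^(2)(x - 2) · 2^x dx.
4 \log{\left(2 \right)}^{2}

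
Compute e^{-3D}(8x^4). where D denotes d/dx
8 x^{4} - 96 x^{3} + 432 x^{2} - 864 x + 648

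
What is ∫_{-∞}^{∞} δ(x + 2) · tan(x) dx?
- \tan{\left(2 \right)}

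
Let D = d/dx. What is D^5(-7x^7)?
- 17640 x^{2}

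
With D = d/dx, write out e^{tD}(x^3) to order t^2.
x \left(3 t^{2} + 3 t x + x^{2}\right)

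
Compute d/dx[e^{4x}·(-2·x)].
\left(- 8 x - 2\right) e^{4 x}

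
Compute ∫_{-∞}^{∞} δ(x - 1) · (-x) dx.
-1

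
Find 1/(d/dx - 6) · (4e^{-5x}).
- \frac{4 e^{- 5 x}}{11}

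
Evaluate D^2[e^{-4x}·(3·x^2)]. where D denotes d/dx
6 \left(8 x^{2} - 8 x + 1\right) e^{- 4 x}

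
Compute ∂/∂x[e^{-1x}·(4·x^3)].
4 x^{2} \left(3 - x\right) e^{- x}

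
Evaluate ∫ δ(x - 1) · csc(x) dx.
\csc{\left(1 \right)}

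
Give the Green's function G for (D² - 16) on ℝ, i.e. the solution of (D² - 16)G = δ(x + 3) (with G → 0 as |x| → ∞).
-\frac{e^{-4|x + 3|}}{8}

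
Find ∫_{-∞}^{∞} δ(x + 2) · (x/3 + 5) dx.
\frac{13}{3}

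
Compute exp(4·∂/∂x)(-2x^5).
- 2 x^{5} - 40 x^{4} - 320 x^{3} - 1280 x^{2} - 2560 x - 2048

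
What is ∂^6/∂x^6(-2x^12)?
- 1330560 x^{6}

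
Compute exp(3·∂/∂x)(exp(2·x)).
e^{2 x + 6}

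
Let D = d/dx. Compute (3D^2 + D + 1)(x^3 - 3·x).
x^{3} + 3 x^{2} + 15 x - 3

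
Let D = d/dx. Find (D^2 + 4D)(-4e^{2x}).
- 48 e^{2 x}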